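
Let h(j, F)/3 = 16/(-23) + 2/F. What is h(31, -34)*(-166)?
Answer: 146910/391 ≈ 375.73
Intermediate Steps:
h(j, F) = -48/23 + 6/F (h(j, F) = 3*(16/(-23) + 2/F) = 3*(16*(-1/23) + 2/F) = 3*(-16/23 + 2/F) = -48/23 + 6/F)
h(31, -34)*(-166) = (-48/23 + 6/(-34))*(-166) = (-48/23 + 6*(-1/34))*(-166) = (-48/23 - 3/17)*(-166) = -885/391*(-166) = 146910/391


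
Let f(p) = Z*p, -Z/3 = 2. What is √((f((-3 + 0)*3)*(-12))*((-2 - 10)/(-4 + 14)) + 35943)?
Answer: 7*√18735/5 ≈ 191.63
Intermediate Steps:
Z = -6 (Z = -3*2 = -6)
f(p) = -6*p
√((f((-3 + 0)*3)*(-12))*((-2 - 10)/(-4 + 14)) + 35943) = √((-6*(-3 + 0)*3*(-12))*((-2 - 10)/(-4 + 14)) + 35943) = √((-(-18)*3*(-12))*(-12/10) + 35943) = √((-6*(-9)*(-12))*(-12*⅒) + 35943) = √((54*(-12))*(-6/5) + 35943) = √(-648*(-6/5) + 35943) = √(3888/5 + 35943) = √(183603/5) = 7*√18735/5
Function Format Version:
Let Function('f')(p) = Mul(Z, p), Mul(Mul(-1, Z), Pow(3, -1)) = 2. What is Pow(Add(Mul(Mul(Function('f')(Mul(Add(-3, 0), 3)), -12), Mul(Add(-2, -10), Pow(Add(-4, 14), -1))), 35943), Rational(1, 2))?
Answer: Mul(Rational(7, 5), Pow(18735, Rational(1, 2))) ≈ 191.63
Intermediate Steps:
Z = -6 (Z = Mul(-3, 2) = -6)
Function('f')(p) = Mul(-6, p)
Pow(Add(Mul(Mul(Function('f')(Mul(Add(-3, 0), 3)), -12), Mul(Add(-2, -10), Pow(Add(-4, 14), -1))), 35943), Rational(1, 2)) = Pow(Add(Mul(Mul(Mul(-6, Mul(Add(-3, 0), 3)), -12), Mul(Add(-2, -10), Pow(Add(-4, 14), -1))), 35943), Rational(1, 2)) = Pow(Add(Mul(Mul(Mul(-6, Mul(-3, 3)), -12), Mul(-12, Pow(10, -1))), 35943), Rational(1, 2)) = Pow(Add(Mul(Mul(Mul(-6, -9), -12), Mul(-12, Rational(1, 10))), 35943), Rational(1, 2)) = Pow(Add(Mul(Mul(54, -12), Rational(-6, 5)), 35943), Rational(1, 2)) = Pow(Add(Mul(-648, Rational(-6, 5)), 35943), Rational(1, 2)) = Pow(Add(Rational(3888, 5), 35943), Rational(1, 2)) = Pow(Rational(183603, 5), Rational(1, 2)) = Mul(Rational(7, 5), Pow(18735, Rational(1, 2)))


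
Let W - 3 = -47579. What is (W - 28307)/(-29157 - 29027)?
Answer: 75883/58184 ≈ 1.3042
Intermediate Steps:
W = -47576 (W = 3 - 47579 = -47576)
(W - 28307)/(-29157 - 29027) = (-47576 - 28307)/(-29157 - 29027) = -75883/(-58184) = -75883*(-1/58184) = 75883/58184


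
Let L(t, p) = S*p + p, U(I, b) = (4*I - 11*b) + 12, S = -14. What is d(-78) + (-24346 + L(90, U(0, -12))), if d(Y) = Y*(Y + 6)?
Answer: -20602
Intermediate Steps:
U(I, b) = 12 - 11*b + 4*I (U(I, b) = (-11*b + 4*I) + 12 = 12 - 11*b + 4*I)
d(Y) = Y*(6 + Y)
L(t, p) = -13*p (L(t, p) = -14*p + p = -13*p)
d(-78) + (-24346 + L(90, U(0, -12))) = -78*(6 - 78) + (-24346 - 13*(12 - 11*(-12) + 4*0)) = -78*(-72) + (-24346 - 13*(12 + 132 + 0)) = 5616 + (-24346 - 13*144) = 5616 + (-24346 - 1872) = 5616 - 26218 = -20602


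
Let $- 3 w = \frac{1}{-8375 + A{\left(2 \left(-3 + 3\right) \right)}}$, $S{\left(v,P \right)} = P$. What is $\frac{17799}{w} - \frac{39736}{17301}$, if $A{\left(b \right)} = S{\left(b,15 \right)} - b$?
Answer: $\frac{7723147675184}{17301} \approx 4.464 \cdot 10^{8}$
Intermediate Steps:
$A{\left(b \right)} = 15 - b$
$w = \frac{1}{25080}$ ($w = - \frac{1}{3 \left(-8375 + \left(15 - 2 \left(-3 + 3\right)\right)\right)} = - \frac{1}{3 \left(-8375 + \left(15 - 2 \cdot 0\right)\right)} = - \frac{1}{3 \left(-8375 + \left(15 - 0\right)\right)} = - \frac{1}{3 \left(-8375 + \left(15 + 0\right)\right)} = - \frac{1}{3 \left(-8375 + 15\right)} = - \frac{1}{3 \left(-8360\right)} = \left(- \frac{1}{3}\right) \left(- \frac{1}{8360}\right) = \frac{1}{25080} \approx 3.9872 \cdot 10^{-5}$)
$\frac{17799}{w} - \frac{39736}{17301} = 17799 \frac{1}{\frac{1}{25080}} - \frac{39736}{17301} = 17799 \cdot 25080 - \frac{39736}{17301} = 446398920 - \frac{39736}{17301} = \frac{7723147675184}{17301}$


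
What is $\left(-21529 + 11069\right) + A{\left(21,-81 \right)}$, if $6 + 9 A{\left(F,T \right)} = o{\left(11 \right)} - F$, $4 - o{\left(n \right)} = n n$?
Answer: $-10476$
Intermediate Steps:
$o{\left(n \right)} = 4 - n^{2}$ ($o{\left(n \right)} = 4 - n n = 4 - n^{2}$)
$A{\left(F,T \right)} = - \frac{41}{3} - \frac{F}{9}$ ($A{\left(F,T \right)} = - \frac{2}{3} + \frac{\left(4 - 11^{2}\right) - F}{9} = - \frac{2}{3} + \frac{\left(4 - 121\right) - F}{9} = - \frac{2}{3} + \frac{-117 - F}{9} = - \frac{2}{3} - \left(13 + \frac{F}{9}\right) = - \frac{41}{3} - \frac{F}{9}$)
$\left(-21529 + 11069\right) + A{\left(21,-81 \right)} = \left(-21529 + 11069\right) - 16 = -10460 - 16 = -10476$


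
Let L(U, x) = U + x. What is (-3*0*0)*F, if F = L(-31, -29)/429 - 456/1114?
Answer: 0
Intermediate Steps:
F = -43744/79651 (F = (-31 - 29)/429 - 456/1114 = -60*1/429 - 456*1/1114 = -20/143 - 228/557 = -43744/79651 ≈ -0.54920)
(-3*0*0)*F = (-3*0*0)*(-43744/79651) = (0*0)*(-43744/79651) = 0*(-43744/79651) = 0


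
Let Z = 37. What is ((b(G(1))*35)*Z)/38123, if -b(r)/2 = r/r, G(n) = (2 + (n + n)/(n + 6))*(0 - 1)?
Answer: -2590/38123 ≈ -0.067938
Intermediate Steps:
G(n) = -2 - 2*n/(6 + n) (G(n) = (2 + (2*n)/(6 + n))*(-1) = (2 + 2*n/(6 + n))*(-1) = -2 - 2*n/(6 + n))
b(r) = -2 (b(r) = -2*r/r = -2*1 = -2)
((b(G(1))*35)*Z)/38123 = (-2*35*37)/38123 = -70*37*(1/38123) = -2590*1/38123 = -2590/38123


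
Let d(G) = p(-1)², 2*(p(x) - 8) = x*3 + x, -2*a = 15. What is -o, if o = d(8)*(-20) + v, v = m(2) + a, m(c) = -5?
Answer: 1465/2 ≈ 732.50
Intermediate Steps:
a = -15/2 (a = -½*15 = -15/2 ≈ -7.5000)
p(x) = 8 + 2*x (p(x) = 8 + (x*3 + x)/2 = 8 + (3*x + x)/2 = 8 + (4*x)/2 = 8 + 2*x)
v = -25/2 (v = -5 - 15/2 = -25/2 ≈ -12.500)
d(G) = 36 (d(G) = (8 + 2*(-1))² = (8 - 2)² = 6² = 36)
o = -1465/2 (o = 36*(-20) - 25/2 = -720 - 25/2 = -1465/2 ≈ -732.50)
-o = -1*(-1465/2) = 1465/2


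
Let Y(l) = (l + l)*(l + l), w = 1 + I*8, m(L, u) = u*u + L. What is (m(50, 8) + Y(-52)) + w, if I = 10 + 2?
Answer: 11027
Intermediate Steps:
I = 12
m(L, u) = L + u² (m(L, u) = u² + L = L + u²)
w = 97 (w = 1 + 12*8 = 1 + 96 = 97)
Y(l) = 4*l² (Y(l) = (2*l)*(2*l) = 4*l²)
(m(50, 8) + Y(-52)) + w = ((50 + 8²) + 4*(-52)²) + 97 = ((50 + 64) + 4*2704) + 97 = (114 + 10816) + 97 = 10930 + 97 = 11027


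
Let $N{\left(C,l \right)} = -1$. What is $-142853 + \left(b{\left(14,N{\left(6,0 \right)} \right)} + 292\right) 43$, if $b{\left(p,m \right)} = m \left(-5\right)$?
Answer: $-130082$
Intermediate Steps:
$b{\left(p,m \right)} = - 5 m$
$-142853 + \left(b{\left(14,N{\left(6,0 \right)} \right)} + 292\right) 43 = -142853 + \left(\left(-5\right) \left(-1\right) + 292\right) 43 = -142853 + \left(5 + 292\right) 43 = -142853 + 297 \cdot 43 = -142853 + 12771 = -130082$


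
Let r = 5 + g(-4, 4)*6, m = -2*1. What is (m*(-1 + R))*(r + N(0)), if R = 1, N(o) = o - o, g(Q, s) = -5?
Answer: 0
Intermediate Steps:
N(o) = 0
m = -2
r = -25 (r = 5 - 5*6 = 5 - 30 = -25)
(m*(-1 + R))*(r + N(0)) = (-2*(-1 + 1))*(-25 + 0) = -2*0*(-25) = 0*(-25) = 0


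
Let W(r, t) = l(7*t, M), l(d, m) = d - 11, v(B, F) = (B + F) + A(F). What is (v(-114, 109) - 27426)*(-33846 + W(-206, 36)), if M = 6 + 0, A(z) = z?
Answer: 918155810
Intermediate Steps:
M = 6
v(B, F) = B + 2*F (v(B, F) = (B + F) + F = B + 2*F)
l(d, m) = -11 + d
W(r, t) = -11 + 7*t
(v(-114, 109) - 27426)*(-33846 + W(-206, 36)) = ((-114 + 2*109) - 27426)*(-33846 + (-11 + 7*36)) = ((-114 + 218) - 27426)*(-33846 + (-11 + 252)) = (104 - 27426)*(-33846 + 241) = -27322*(-33605) = 918155810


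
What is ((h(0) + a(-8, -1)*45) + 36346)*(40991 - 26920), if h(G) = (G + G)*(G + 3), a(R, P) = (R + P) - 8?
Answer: 500660251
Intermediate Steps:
a(R, P) = -8 + P + R (a(R, P) = (P + R) - 8 = -8 + P + R)
h(G) = 2*G*(3 + G) (h(G) = (2*G)*(3 + G) = 2*G*(3 + G))
((h(0) + a(-8, -1)*45) + 36346)*(40991 - 26920) = ((2*0*(3 + 0) + (-8 - 1 - 8)*45) + 36346)*(40991 - 26920) = ((2*0*3 - 17*45) + 36346)*14071 = ((0 - 765) + 36346)*14071 = (-765 + 36346)*14071 = 35581*14071 = 500660251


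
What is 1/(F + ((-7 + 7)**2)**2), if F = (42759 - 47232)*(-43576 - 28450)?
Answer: 1/322172298 ≈ 3.1039e-9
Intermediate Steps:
F = 322172298 (F = -4473*(-72026) = 322172298)
1/(F + ((-7 + 7)**2)**2) = 1/(322172298 + ((-7 + 7)**2)**2) = 1/(322172298 + (0**2)**2) = 1/(322172298 + 0**2) = 1/(322172298 + 0) = 1/322172298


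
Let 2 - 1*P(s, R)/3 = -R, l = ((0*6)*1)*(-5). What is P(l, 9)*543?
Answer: 17919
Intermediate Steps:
l = 0 (l = (0*1)*(-5) = 0*(-5) = 0)
P(s, R) = 6 + 3*R (P(s, R) = 6 - (-3)*R = 6 + 3*R)
P(l, 9)*543 = (6 + 3*9)*543 = (6 + 27)*543 = 33*543 = 17919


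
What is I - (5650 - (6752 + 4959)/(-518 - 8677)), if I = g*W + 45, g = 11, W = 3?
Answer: -51246251/9195 ≈ -5573.3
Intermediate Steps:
I = 78 (I = 11*3 + 45 = 33 + 45 = 78)
I - (5650 - (6752 + 4959)/(-518 - 8677)) = 78 - (5650 - (6752 + 4959)/(-518 - 8677)) = 78 - (5650 - 11711/(-9195)) = 78 - (5650 - 11711*(-1)/9195) = 78 - (5650 - 1*(-11711/9195)) = 78 - (5650 + 11711/9195) = 78 - 1*51963461/9195 = 78 - 51963461/9195 = -51246251/9195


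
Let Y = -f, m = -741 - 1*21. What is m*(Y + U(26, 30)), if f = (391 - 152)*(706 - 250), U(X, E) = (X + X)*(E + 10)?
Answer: 81460848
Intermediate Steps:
m = -762 (m = -741 - 21 = -762)
U(X, E) = 2*X*(10 + E) (U(X, E) = (2*X)*(10 + E) = 2*X*(10 + E))
f = 108984 (f = 239*456 = 108984)
Y = -108984 (Y = -1*108984 = -108984)
m*(Y + U(26, 30)) = -762*(-108984 + 2*26*(10 + 30)) = -762*(-108984 + 2*26*40) = -762*(-108984 + 2080) = -762*(-106904) = 81460848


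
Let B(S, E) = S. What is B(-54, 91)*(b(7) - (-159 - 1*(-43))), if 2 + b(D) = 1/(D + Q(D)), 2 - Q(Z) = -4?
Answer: -80082/13 ≈ -6160.2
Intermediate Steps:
Q(Z) = 6 (Q(Z) = 2 - 1*(-4) = 2 + 4 = 6)
b(D) = -2 + 1/(6 + D) (b(D) = -2 + 1/(D + 6) = -2 + 1/(6 + D))
B(-54, 91)*(b(7) - (-159 - 1*(-43))) = -54*((-11 - 2*7)/(6 + 7) - (-159 - 1*(-43))) = -54*((-11 - 14)/13 - (-159 + 43)) = -54*((1/13)*(-25) - 1*(-116)) = -54*(-25/13 + 116) = -54*1483/13 = -80082/13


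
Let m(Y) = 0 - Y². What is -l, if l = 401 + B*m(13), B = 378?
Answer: 63481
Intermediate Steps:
m(Y) = -Y²
l = -63481 (l = 401 + 378*(-1*13²) = 401 + 378*(-1*169) = 401 + 378*(-169) = 401 - 63882 = -63481)
-l = -1*(-63481) = 63481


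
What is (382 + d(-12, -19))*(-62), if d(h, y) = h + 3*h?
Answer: -20708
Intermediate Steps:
d(h, y) = 4*h
(382 + d(-12, -19))*(-62) = (382 + 4*(-12))*(-62) = (382 - 48)*(-62) = 334*(-62) = -20708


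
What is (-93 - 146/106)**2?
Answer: 25020004/2809 ≈ 8907.1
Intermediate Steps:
(-93 - 146/106)**2 = (-93 - 146*1/106)**2 = (-93 - 73/53)**2 = (-5002/53)**2 = 25020004/2809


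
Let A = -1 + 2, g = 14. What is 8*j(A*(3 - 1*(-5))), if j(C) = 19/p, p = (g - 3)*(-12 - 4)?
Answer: -19/22 ≈ -0.86364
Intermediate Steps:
A = 1
p = -176 (p = (14 - 3)*(-12 - 4) = 11*(-16) = -176)
j(C) = -19/176 (j(C) = 19/(-176) = 19*(-1/176) = -19/176)
8*j(A*(3 - 1*(-5))) = 8*(-19/176) = -19/22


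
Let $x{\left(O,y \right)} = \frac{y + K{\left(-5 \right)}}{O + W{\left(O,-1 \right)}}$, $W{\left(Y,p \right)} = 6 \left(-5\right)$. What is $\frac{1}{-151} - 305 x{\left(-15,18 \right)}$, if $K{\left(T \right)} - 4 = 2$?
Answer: $\frac{73685}{453} \approx 162.66$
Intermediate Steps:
$W{\left(Y,p \right)} = -30$
$K{\left(T \right)} = 6$ ($K{\left(T \right)} = 4 + 2 = 6$)
$x{\left(O,y \right)} = \frac{6 + y}{-30 + O}$ ($x{\left(O,y \right)} = \frac{y + 6}{O - 30} = \frac{6 + y}{-30 + O}$)
$\frac{1}{-151} - 305 x{\left(-15,18 \right)} = \frac{1}{-151} - 305 \frac{6 + 18}{-30 - 15} = - \frac{1}{151} - 305 \frac{1}{-45} \cdot 24 = - \frac{1}{151} - 305 \left(\left(- \frac{1}{45}\right) 24\right) = - \frac{1}{151} - - \frac{488}{3} = - \frac{1}{151} + \frac{488}{3} = \frac{73685}{453}$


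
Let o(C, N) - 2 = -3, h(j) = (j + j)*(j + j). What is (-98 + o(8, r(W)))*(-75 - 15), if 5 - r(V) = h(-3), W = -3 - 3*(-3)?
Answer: 8910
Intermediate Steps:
W = 6 (W = -3 + 9 = 6)
h(j) = 4*j² (h(j) = (2*j)*(2*j) = 4*j²)
r(V) = -31 (r(V) = 5 - 4*(-3)² = 5 - 4*9 = 5 - 1*36 = 5 - 36 = -31)
o(C, N) = -1 (o(C, N) = 2 - 3 = -1)
(-98 + o(8, r(W)))*(-75 - 15) = (-98 - 1)*(-75 - 15) = -99*(-90) = 8910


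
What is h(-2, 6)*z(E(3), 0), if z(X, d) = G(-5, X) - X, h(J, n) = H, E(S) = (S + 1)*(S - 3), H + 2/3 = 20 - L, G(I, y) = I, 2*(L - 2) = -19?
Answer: -805/6 ≈ -134.17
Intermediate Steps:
L = -15/2 (L = 2 + (1/2)*(-19) = 2 - 19/2 = -15/2 ≈ -7.5000)
H = 161/6 (H = -2/3 + (20 - 1*(-15/2)) = -2/3 + (20 + 15/2) = -2/3 + 55/2 = 161/6 ≈ 26.833)
E(S) = (1 + S)*(-3 + S)
h(J, n) = 161/6
z(X, d) = -5 - X
h(-2, 6)*z(E(3), 0) = 161*(-5 - (-3 + 3**2 - 2*3))/6 = 161*(-5 - (-3 + 9 - 6))/6 = 161*(-5 - 1*0)/6 = 161*(-5 + 0)/6 = (161/6)*(-5) = -805/6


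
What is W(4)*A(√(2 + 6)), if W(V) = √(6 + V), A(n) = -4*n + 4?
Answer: -16*√5 + 4*√10 ≈ -23.128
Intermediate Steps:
A(n) = 4 - 4*n
W(4)*A(√(2 + 6)) = √(6 + 4)*(4 - 4*√(2 + 6)) = √10*(4 - 8*√2)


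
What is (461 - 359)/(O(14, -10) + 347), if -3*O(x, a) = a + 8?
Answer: 306/1043 ≈ 0.29338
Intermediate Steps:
O(x, a) = -8/3 - a/3 (O(x, a) = -(a + 8)/3 = -(8 + a)/3 = -8/3 - a/3)
(461 - 359)/(O(14, -10) + 347) = (461 - 359)/((-8/3 - 1/3*(-10)) + 347) = 102/((-8/3 + 10/3) + 347) = 102/(2/3 + 347) = 102/(1043/3) = 102*(3/1043) = 306/1043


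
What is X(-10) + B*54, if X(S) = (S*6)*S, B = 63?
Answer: 4002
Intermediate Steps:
X(S) = 6*S² (X(S) = (6*S)*S = 6*S²)
X(-10) + B*54 = 6*(-10)² + 63*54 = 6*100 + 3402 = 600 + 3402 = 4002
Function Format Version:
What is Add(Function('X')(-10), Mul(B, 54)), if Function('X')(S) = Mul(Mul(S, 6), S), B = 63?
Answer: 4002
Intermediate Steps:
Function('X')(S) = Mul(6, Pow(S, 2)) (Function('X')(S) = Mul(Mul(6, S), S) = Mul(6, Pow(S, 2)))
Add(Function('X')(-10), Mul(B, 54)) = Add(Mul(6, Pow(-10, 2)), Mul(63, 54)) = Add(Mul(6, 100), 3402) = Add(600, 3402) = 4002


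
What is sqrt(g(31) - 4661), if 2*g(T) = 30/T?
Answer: 2*I*sqrt(1119689)/31 ≈ 68.268*I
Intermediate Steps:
g(T) = 15/T (g(T) = (30/T)/2 = 15/T)
sqrt(g(31) - 4661) = sqrt(15/31 - 4661) = sqrt(-144476/31) = 2*I*sqrt(1119689)/31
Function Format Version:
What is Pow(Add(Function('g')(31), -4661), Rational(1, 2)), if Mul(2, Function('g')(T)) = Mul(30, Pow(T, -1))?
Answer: Mul(Rational(2, 31), I, Pow(1119689, Rational(1, 2))) ≈ Mul(68.268, I)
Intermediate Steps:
Function('g')(T) = Mul(15, Pow(T, -1)) (Function('g')(T) = Mul(Rational(1, 2), Mul(30, Pow(T, -1))) = Mul(15, Pow(T, -1)))
Pow(Add(Function('g')(31), -4661), Rational(1, 2)) = Pow(Add(Mul(15, Pow(31, -1)), -4661), Rational(1, 2)) = Pow(Add(Mul(15, Rational(1, 31)), -4661), Rational(1, 2)) = Pow(Add(Rational(15, 31), -4661), Rational(1, 2)) = Pow(Rational(-144476, 31), Rational(1, 2)) = Mul(Rational(2, 31), I, Pow(1119689, Rational(1, 2)))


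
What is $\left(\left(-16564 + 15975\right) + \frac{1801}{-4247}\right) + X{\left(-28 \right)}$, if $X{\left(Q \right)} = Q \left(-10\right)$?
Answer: $- \frac{1314124}{4247} \approx -309.42$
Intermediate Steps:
$X{\left(Q \right)} = - 10 Q$
$\left(\left(-16564 + 15975\right) + \frac{1801}{-4247}\right) + X{\left(-28 \right)} = \left(\left(-16564 + 15975\right) + \frac{1801}{-4247}\right) - -280 = \left(-589 + 1801 \left(- \frac{1}{4247}\right)\right) + 280 = \left(-589 - \frac{1801}{4247}\right) + 280 = - \frac{2503284}{4247} + 280 = - \frac{1314124}{4247}$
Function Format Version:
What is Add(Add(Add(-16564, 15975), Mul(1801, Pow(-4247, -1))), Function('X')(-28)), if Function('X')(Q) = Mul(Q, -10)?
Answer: Rational(-1314124, 4247) ≈ -309.42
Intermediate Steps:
Function('X')(Q) = Mul(-10, Q)
Add(Add(Add(-16564, 15975), Mul(1801, Pow(-4247, -1))), Function('X')(-28)) = Add(Add(Add(-16564, 15975), Mul(1801, Pow(-4247, -1))), Mul(-10, -28)) = Add(Add(-589, Mul(1801, Rational(-1, 4247))), 280) = Add(Add(-589, Rational(-1801, 4247)), 280) = Add(Rational(-2503284, 4247), 280) = Rational(-1314124, 4247)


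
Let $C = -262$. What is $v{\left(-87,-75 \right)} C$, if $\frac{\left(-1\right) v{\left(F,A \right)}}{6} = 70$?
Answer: $110040$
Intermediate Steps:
$v{\left(F,A \right)} = -420$ ($v{\left(F,A \right)} = \left(-6\right) 70 = -420$)
$v{\left(-87,-75 \right)} C = \left(-420\right) \left(-262\right) = 110040$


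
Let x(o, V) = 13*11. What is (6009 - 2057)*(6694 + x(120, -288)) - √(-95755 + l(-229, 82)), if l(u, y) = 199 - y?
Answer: 27019824 - I*√95638 ≈ 2.702e+7 - 309.25*I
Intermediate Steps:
x(o, V) = 143
(6009 - 2057)*(6694 + x(120, -288)) - √(-95755 + l(-229, 82)) = (6009 - 2057)*(6694 + 143) - √(-95755 + (199 - 1*82)) = 3952*6837 - √(-95755 + (199 - 82)) = 27019824 - √(-95755 + 117) = 27019824 - √(-95638) = 27019824 - I*√95638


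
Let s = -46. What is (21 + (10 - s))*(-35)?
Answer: -2695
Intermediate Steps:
(21 + (10 - s))*(-35) = (21 + (10 - 1*(-46)))*(-35) = (21 + (10 + 46))*(-35) = (21 + 56)*(-35) = 77*(-35) = -2695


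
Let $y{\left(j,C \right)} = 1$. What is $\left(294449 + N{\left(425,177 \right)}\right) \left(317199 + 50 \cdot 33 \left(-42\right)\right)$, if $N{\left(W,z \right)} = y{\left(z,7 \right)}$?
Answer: $72993860550$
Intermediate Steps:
$N{\left(W,z \right)} = 1$
$\left(294449 + N{\left(425,177 \right)}\right) \left(317199 + 50 \cdot 33 \left(-42\right)\right) = \left(294449 + 1\right) \left(317199 + 50 \cdot 33 \left(-42\right)\right) = 294450 \left(317199 + 1650 \left(-42\right)\right) = 294450 \left(317199 - 69300\right) = 294450 \cdot 247899 = 72993860550$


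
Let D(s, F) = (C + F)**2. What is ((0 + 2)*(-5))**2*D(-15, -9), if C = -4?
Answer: 16900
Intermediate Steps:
D(s, F) = (-4 + F)**2
((0 + 2)*(-5))**2*D(-15, -9) = ((0 + 2)*(-5))**2*(-4 - 9)**2 = (2*(-5))**2*(-13)**2 = (-10)**2*169 = 100*169 = 16900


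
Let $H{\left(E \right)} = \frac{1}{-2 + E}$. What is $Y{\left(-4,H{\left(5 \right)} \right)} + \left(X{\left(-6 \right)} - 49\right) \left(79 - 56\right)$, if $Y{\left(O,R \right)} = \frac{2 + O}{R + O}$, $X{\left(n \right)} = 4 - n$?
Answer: $- \frac{9861}{11} \approx -896.45$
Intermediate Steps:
$Y{\left(O,R \right)} = \frac{2 + O}{O + R}$
$Y{\left(-4,H{\left(5 \right)} \right)} + \left(X{\left(-6 \right)} - 49\right) \left(79 - 56\right) = \frac{2 - 4}{-4 + \frac{1}{-2 + 5}} + \left(\left(4 - -6\right) - 49\right) \left(79 - 56\right) = \frac{1}{-4 + \frac{1}{3}} \left(-2\right) + \left(\left(4 + 6\right) - 49\right) 23 = \frac{1}{-4 + \frac{1}{3}} \left(-2\right) + \left(10 - 49\right) 23 = \frac{1}{- \frac{11}{3}} \left(-2\right) - 897 = \left(- \frac{3}{11}\right) \left(-2\right) - 897 = \frac{6}{11} - 897 = - \frac{9861}{11}$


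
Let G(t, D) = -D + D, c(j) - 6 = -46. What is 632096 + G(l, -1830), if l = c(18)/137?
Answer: 632096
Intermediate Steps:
c(j) = -40 (c(j) = 6 - 46 = -40)
l = -40/137 ≈ -0.29197
G(t, D) = 0
632096 + G(l, -1830) = 632096 + 0 = 632096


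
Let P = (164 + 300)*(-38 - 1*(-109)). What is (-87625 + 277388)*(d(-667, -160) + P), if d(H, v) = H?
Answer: 6124980351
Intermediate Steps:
P = 32944 (P = 464*(-38 + 109) = 464*71 = 32944)
(-87625 + 277388)*(d(-667, -160) + P) = (-87625 + 277388)*(-667 + 32944) = 189763*32277 = 6124980351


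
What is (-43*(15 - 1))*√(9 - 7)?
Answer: -602*√2 ≈ -851.36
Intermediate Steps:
(-43*(15 - 1))*√(9 - 7) = (-43*14)*√2 = -602*√2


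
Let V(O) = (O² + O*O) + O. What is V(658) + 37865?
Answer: 904451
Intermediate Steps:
V(O) = O + 2*O² (V(O) = (O² + O²) + O = 2*O² + O = O + 2*O²)
V(658) + 37865 = 658*(1 + 2*658) + 37865 = 658*(1 + 1316) + 37865 = 658*1317 + 37865 = 866586 + 37865 = 904451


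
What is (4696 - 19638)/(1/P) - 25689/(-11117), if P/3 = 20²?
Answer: -199332231111/11117 ≈ -1.7930e+7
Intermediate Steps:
P = 1200 (P = 3*20² = 3*400 = 1200)
(4696 - 19638)/(1/P) - 25689/(-11117) = (4696 - 19638)/(1/1200) - 25689/(-11117) = -14942/1/1200 - 25689*(-1/11117) = -14942*1200 + 25689/11117 = -17930400 + 25689/11117 = -199332231111/11117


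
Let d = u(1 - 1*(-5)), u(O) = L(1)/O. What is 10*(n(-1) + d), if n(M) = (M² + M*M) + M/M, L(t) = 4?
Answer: 110/3 ≈ 36.667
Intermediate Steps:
n(M) = 1 + 2*M² (n(M) = (M² + M²) + 1 = 2*M² + 1 = 1 + 2*M²)
u(O) = 4/O
d = ⅔ (d = 4/(1 - 1*(-5)) = 4/(1 + 5) = 4/6 = 4*(⅙) = ⅔ ≈ 0.66667)
10*(n(-1) + d) = 10*((1 + 2*(-1)²) + ⅔) = 10*((1 + 2*1) + ⅔) = 10*((1 + 2) + ⅔) = 10*(3 + ⅔) = 10*(11/3) = 110/3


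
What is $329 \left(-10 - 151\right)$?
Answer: $-52969$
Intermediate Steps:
$329 \left(-10 - 151\right) = 329 \left(-161\right) = -52969$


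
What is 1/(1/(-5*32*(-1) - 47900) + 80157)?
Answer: 47740/3826695179 ≈ 1.2476e-5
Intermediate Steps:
1/(1/(-5*32*(-1) - 47900) + 80157) = 1/(1/(-160*(-1) - 47900) + 80157) = 1/(1/(160 - 47900) + 80157) = 1/(1/(-47740) + 80157) = 1/(-1/47740 + 80157) = 1/(3826695179/47740) = 47740/3826695179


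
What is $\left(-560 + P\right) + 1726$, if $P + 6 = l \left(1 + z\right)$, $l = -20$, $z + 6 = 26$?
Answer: $740$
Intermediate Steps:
$z = 20$ ($z = -6 + 26 = 20$)
$P = -426$ ($P = -6 - 20 \left(1 + 20\right) = -6 - 420 = -426$)
$\left(-560 + P\right) + 1726 = \left(-560 - 426\right) + 1726 = -986 + 1726 = 740$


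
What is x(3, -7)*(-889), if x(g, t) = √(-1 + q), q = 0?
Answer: -889*I ≈ -889.0*I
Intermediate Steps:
x(g, t) = I (x(g, t) = √(-1 + 0) = √(-1) = I)
x(3, -7)*(-889) = I*(-889) = -889*I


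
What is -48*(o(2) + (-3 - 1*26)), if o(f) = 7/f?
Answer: 1224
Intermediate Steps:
-48*(o(2) + (-3 - 1*26)) = -48*(7/2 + (-3 - 1*26)) = -48*(7*(1/2) + (-3 - 26)) = -48*(7/2 - 29) = -48*(-51/2) = 1224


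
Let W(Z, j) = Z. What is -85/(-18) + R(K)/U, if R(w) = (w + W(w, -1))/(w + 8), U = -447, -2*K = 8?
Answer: 12677/2682 ≈ 4.7267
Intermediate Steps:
K = -4 (K = -½*8 = -4)
R(w) = 2*w/(8 + w) (R(w) = (w + w)/(w + 8) = (2*w)/(8 + w) = 2*w/(8 + w))
-85/(-18) + R(K)/U = -85/(-18) + (2*(-4)/(8 - 4))/(-447) = -85*(-1/18) + (2*(-4)/4)*(-1/447) = 85/18 + (2*(-4)*(¼))*(-1/447) = 85/18 - 2*(-1/447) = 85/18 + 2/447 = 12677/2682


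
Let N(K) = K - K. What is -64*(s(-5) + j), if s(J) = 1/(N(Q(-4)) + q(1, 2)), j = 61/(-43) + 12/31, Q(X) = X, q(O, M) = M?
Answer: 45344/1333 ≈ 34.016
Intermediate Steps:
N(K) = 0
j = -1375/1333 (j = 61*(-1/43) + 12*(1/31) = -61/43 + 12/31 = -1375/1333 ≈ -1.0315)
s(J) = ½ (s(J) = 1/(0 + 2) = 1/2 = ½)
-64*(s(-5) + j) = -64*(½ - 1375/1333) = -64*(-1417/2666) = 45344/1333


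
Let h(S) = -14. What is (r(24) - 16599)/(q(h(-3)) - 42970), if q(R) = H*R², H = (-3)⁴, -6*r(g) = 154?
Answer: 24937/40641 ≈ 0.61359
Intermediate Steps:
r(g) = -77/3 (r(g) = -⅙*154 = -77/3)
H = 81
q(R) = 81*R²
(r(24) - 16599)/(q(h(-3)) - 42970) = (-77/3 - 16599)/(81*(-14)² - 42970) = -49874/(3*(81*196 - 42970)) = -49874/(3*(15876 - 42970)) = -49874/3/(-27094) = -49874/3*(-1/27094) = 24937/40641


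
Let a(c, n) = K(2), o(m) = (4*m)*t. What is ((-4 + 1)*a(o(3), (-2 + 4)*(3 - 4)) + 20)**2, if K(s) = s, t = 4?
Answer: 196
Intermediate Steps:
o(m) = 16*m (o(m) = (4*m)*4 = 16*m)
a(c, n) = 2
((-4 + 1)*a(o(3), (-2 + 4)*(3 - 4)) + 20)**2 = ((-4 + 1)*2 + 20)**2 = (-3*2 + 20)**2 = (-6 + 20)**2 = 14**2 = 196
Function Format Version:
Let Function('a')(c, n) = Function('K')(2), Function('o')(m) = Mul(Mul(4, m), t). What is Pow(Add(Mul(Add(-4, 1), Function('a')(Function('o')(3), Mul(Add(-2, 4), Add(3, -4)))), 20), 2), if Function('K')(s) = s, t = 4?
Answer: 196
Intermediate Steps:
Function('o')(m) = Mul(16, m) (Function('o')(m) = Mul(Mul(4, m), 4) = Mul(16, m))
Function('a')(c, n) = 2
Pow(Add(Mul(Add(-4, 1), Function('a')(Function('o')(3), Mul(Add(-2, 4), Add(3, -4)))), 20), 2) = Pow(Add(Mul(Add(-4, 1), 2), 20), 2) = Pow(Add(Mul(-3, 2), 20), 2) = Pow(Add(-6, 20), 2) = Pow(14, 2) = 196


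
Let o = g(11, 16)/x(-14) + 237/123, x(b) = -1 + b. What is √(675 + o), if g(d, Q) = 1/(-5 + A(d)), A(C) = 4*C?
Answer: √43269070585/7995 ≈ 26.018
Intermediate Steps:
g(d, Q) = 1/(-5 + 4*d)
o = 46174/23985 (o = 1/((-5 + 4*11)*(-1 - 14)) + 237/123 = 1/((-5 + 44)*(-15)) + 237*(1/123) = -1/15/39 + 79/41 = (1/39)*(-1/15) + 79/41 = -1/585 + 79/41 = 46174/23985 ≈ 1.9251)
√(675 + o) = √(675 + 46174/23985) = √(16236049/23985) = √43269070585/7995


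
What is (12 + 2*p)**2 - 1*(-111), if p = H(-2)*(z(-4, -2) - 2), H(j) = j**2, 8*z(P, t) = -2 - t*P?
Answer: 307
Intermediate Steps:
z(P, t) = -1/4 - P*t/8 (z(P, t) = (-2 - t*P)/8 = (-2 - P*t)/8 = -1/4 - P*t/8)
p = -13 (p = (-2)**2*((-1/4 - 1/8*(-4)*(-2)) - 2) = 4*((-1/4 - 1) - 2) = 4*(-5/4 - 2) = 4*(-13/4) = -13)
(12 + 2*p)**2 - 1*(-111) = (12 + 2*(-13))**2 - 1*(-111) = (12 - 26)**2 + 111 = (-14)**2 + 111 = 196 + 111 = 307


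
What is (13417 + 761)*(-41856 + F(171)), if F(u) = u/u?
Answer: -593420190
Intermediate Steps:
F(u) = 1
(13417 + 761)*(-41856 + F(171)) = (13417 + 761)*(-41856 + 1) = 14178*(-41855) = -593420190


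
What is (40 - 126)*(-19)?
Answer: 1634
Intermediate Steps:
(40 - 126)*(-19) = -86*(-19) = 1634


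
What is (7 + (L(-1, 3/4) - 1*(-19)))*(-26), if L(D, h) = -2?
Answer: -624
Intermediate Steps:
(7 + (L(-1, 3/4) - 1*(-19)))*(-26) = (7 + (-2 - 1*(-19)))*(-26) = (7 + (-2 + 19))*(-26) = (7 + 17)*(-26) = 24*(-26) = -624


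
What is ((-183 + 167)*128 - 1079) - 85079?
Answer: -88206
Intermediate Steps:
((-183 + 167)*128 - 1079) - 85079 = (-16*128 - 1079) - 85079 = (-2048 - 1079) - 85079 = -3127 - 85079 = -88206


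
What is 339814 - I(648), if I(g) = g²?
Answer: -80090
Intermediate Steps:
339814 - I(648) = 339814 - 1*648² = 339814 - 1*419904 = 339814 - 419904 = -80090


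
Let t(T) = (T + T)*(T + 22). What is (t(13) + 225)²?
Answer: 1288225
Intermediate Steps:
t(T) = 2*T*(22 + T) (t(T) = (2*T)*(22 + T) = 2*T*(22 + T))
(t(13) + 225)² = (2*13*(22 + 13) + 225)² = (2*13*35 + 225)² = (910 + 225)² = 1135² = 1288225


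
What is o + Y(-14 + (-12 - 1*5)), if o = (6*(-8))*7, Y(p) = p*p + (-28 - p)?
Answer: 628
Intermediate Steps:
Y(p) = -28 + p**2 - p (Y(p) = p**2 + (-28 - p) = -28 + p**2 - p)
o = -336 (o = -48*7 = -336)
o + Y(-14 + (-12 - 1*5)) = -336 + (-28 + (-14 + (-12 - 1*5))**2 - (-14 + (-12 - 1*5))) = -336 + (-28 + (-14 + (-12 - 5))**2 - (-14 + (-12 - 5))) = -336 + (-28 + (-14 - 17)**2 - (-14 - 17)) = -336 + (-28 + (-31)**2 - 1*(-31)) = -336 + (-28 + 961 + 31) = -336 + 964 = 628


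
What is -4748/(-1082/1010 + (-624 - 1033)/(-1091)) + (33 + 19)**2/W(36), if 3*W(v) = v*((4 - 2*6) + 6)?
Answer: -3965569136/369831 ≈ -10723.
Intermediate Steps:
W(v) = -2*v/3 (W(v) = (v*((4 - 2*6) + 6))/3 = (v*((4 - 12) + 6))/3 = (v*(-8 + 6))/3 = (v*(-2))/3 = (-2*v)/3 = -2*v/3)
-4748/(-1082/1010 + (-624 - 1033)/(-1091)) + (33 + 19)**2/W(36) = -4748/(-1082/1010 + (-624 - 1033)/(-1091)) + (33 + 19)**2/((-2/3*36)) = -4748/(-1082*1/1010 - 1657*(-1/1091)) + 52**2/(-24) = -4748/(-541/505 + 1657/1091) + 2704*(-1/24) = -4748/246554/550955 - 338/3 = -4748*550955/246554 - 338/3 = -1307967170/123277 - 338/3 = -3965569136/369831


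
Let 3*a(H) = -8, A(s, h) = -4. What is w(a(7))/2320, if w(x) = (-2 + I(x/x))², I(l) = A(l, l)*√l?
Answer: 9/580 ≈ 0.015517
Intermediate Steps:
a(H) = -8/3 (a(H) = (⅓)*(-8) = -8/3)
I(l) = -4*√l
w(x) = 36 (w(x) = (-2 - 4*√1)² = (-2 - 4*1)² = (-2 - 4)² = (-6)² = 36)
w(a(7))/2320 = 36/2320 = 36*(1/2320) = 9/580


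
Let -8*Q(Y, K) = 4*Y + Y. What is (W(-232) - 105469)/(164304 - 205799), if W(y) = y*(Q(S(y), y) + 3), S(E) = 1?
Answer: 21204/8299 ≈ 2.5550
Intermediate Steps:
Q(Y, K) = -5*Y/8 (Q(Y, K) = -(4*Y + Y)/8 = -5*Y/8)
W(y) = 19*y/8 (W(y) = y*(-5/8*1 + 3) = y*(-5/8 + 3) = y*(19/8) = 19*y/8)
(W(-232) - 105469)/(164304 - 205799) = ((19/8)*(-232) - 105469)/(164304 - 205799) = (-551 - 105469)/(-41495) = -106020*(-1/41495) = 21204/8299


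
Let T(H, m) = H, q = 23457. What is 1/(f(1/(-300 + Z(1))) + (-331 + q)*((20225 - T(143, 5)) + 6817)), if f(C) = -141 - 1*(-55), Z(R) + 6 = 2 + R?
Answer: 1/622066188 ≈ 1.6075e-9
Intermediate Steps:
Z(R) = -4 + R (Z(R) = -6 + (2 + R) = -4 + R)
f(C) = -86 (f(C) = -141 + 55 = -86)
1/(f(1/(-300 + Z(1))) + (-331 + q)*((20225 - T(143, 5)) + 6817)) = 1/(-86 + (-331 + 23457)*((20225 - 1*143) + 6817)) = 1/(-86 + 23126*((20225 - 143) + 6817)) = 1/(-86 + 23126*(20082 + 6817)) = 1/(-86 + 23126*26899) = 1/(-86 + 622066274) = 1/622066188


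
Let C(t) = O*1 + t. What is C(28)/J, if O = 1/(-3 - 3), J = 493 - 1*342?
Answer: 167/906 ≈ 0.18433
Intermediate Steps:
J = 151 (J = 493 - 342 = 151)
O = -⅙ (O = 1/(-6) = -⅙ ≈ -0.16667)
C(t) = -⅙ + t (C(t) = -⅙*1 + t = -⅙ + t)
C(28)/J = (-⅙ + 28)/151 = (167/6)*(1/151) = 167/906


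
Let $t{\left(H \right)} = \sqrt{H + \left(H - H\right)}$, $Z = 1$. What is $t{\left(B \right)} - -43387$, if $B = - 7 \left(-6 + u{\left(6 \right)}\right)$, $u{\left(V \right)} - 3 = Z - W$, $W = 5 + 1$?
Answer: $43387 + 2 \sqrt{14} \approx 43395.0$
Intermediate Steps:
$W = 6$
$u{\left(V \right)} = -2$ ($u{\left(V \right)} = 3 + \left(1 - 6\right) = 3 - 5 = -2$)
$B = 56$ ($B = - 7 \left(-6 - 2\right) = \left(-7\right) \left(-8\right) = 56$)
$t{\left(H \right)} = \sqrt{H}$ ($t{\left(H \right)} = \sqrt{H + 0} = \sqrt{H}$)
$t{\left(B \right)} - -43387 = \sqrt{56} - -43387 = 2 \sqrt{14} + 43387 = 43387 + 2 \sqrt{14}$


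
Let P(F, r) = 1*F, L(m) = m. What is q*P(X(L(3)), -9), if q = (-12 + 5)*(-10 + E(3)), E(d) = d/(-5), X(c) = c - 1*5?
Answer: -742/5 ≈ -148.40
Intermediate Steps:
X(c) = -5 + c (X(c) = c - 5 = -5 + c)
E(d) = -d/5 (E(d) = d*(-⅕) = -d/5)
P(F, r) = F
q = 371/5 (q = (-12 + 5)*(-10 - ⅕*3) = -7*(-10 - ⅗) = -7*(-53/5) = 371/5 ≈ 74.200)
q*P(X(L(3)), -9) = 371*(-5 + 3)/5 = (371/5)*(-2) = -742/5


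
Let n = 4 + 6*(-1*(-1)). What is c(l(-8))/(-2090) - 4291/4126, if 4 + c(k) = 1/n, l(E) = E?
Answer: -44760493/43116700 ≈ -1.0381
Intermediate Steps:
n = 10 (n = 4 + 6*1 = 4 + 6 = 10)
c(k) = -39/10 (c(k) = -4 + 1/10 = -4 + ⅒ = -39/10)
c(l(-8))/(-2090) - 4291/4126 = -39/10/(-2090) - 4291/4126 = -39/10*(-1/2090) - 4291*1/4126 = 39/20900 - 4291/4126 = -44760493/43116700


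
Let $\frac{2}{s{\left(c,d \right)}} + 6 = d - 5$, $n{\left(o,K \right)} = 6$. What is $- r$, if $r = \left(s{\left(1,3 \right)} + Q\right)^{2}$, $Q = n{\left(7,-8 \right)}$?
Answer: $- \frac{529}{16} \approx -33.063$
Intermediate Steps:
$s{\left(c,d \right)} = \frac{2}{-11 + d}$ ($s{\left(c,d \right)} = \frac{2}{-6 + \left(d - 5\right)} = \frac{2}{-6 + \left(-5 + d\right)} = \frac{2}{-11 + d}$)
$Q = 6$
$r = \frac{529}{16}$ ($r = \left(\frac{2}{-11 + 3} + 6\right)^{2} = \left(\frac{2}{-8} + 6\right)^{2} = \left(2 \left(- \frac{1}{8}\right) + 6\right)^{2} = \left(- \frac{1}{4} + 6\right)^{2} = \left(\frac{23}{4}\right)^{2} = \frac{529}{16} \approx 33.063$)
$- r = \left(-1\right) \frac{529}{16} = - \frac{529}{16}$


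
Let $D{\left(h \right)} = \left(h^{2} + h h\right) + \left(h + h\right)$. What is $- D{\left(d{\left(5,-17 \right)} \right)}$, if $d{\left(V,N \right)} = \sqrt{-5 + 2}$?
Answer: $6 - 2 i \sqrt{3} \approx 6.0 - 3.4641 i$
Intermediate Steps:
$d{\left(V,N \right)} = i \sqrt{3}$ ($d{\left(V,N \right)} = \sqrt{-3} = i \sqrt{3}$)
$D{\left(h \right)} = 2 h + 2 h^{2}$ ($D{\left(h \right)} = \left(h^{2} + h^{2}\right) + 2 h = 2 h^{2} + 2 h = 2 h + 2 h^{2}$)
$- D{\left(d{\left(5,-17 \right)} \right)} = - 2 i \sqrt{3} \left(1 + i \sqrt{3}\right)$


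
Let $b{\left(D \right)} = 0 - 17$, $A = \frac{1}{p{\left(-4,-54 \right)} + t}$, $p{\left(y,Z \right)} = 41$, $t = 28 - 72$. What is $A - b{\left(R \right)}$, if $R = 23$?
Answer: $\frac{50}{3} \approx 16.667$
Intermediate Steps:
$t = -44$ ($t = 28 - 72 = -44$)
$A = - \frac{1}{3}$ ($A = \frac{1}{41 - 44} = \frac{1}{-3} = - \frac{1}{3} \approx -0.33333$)
$b{\left(D \right)} = -17$
$A - b{\left(R \right)} = - \frac{1}{3} - -17 = - \frac{1}{3} + 17 = \frac{50}{3}$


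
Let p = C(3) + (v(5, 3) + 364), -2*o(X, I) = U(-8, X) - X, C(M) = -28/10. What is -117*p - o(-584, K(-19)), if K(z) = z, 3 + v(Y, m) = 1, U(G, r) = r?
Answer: -210132/5 ≈ -42026.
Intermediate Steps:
C(M) = -14/5 (C(M) = -28*⅒ = -14/5)
v(Y, m) = -2 (v(Y, m) = -3 + 1 = -2)
o(X, I) = 0 (o(X, I) = -(X - X)/2 = -½*0 = 0)
p = 1796/5 (p = -14/5 + (-2 + 364) = -14/5 + 362 = 1796/5 ≈ 359.20)
-117*p - o(-584, K(-19)) = -117*1796/5 - 1*0 = -210132/5 + 0 = -210132/5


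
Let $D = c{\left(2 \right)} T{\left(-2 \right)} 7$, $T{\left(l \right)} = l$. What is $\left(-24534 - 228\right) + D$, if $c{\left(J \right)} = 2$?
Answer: $-24790$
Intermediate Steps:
$D = -28$ ($D = 2 \left(-2\right) 7 = \left(-4\right) 7 = -28$)
$\left(-24534 - 228\right) + D = \left(-24534 - 228\right) - 28 = -24762 - 28 = -24790$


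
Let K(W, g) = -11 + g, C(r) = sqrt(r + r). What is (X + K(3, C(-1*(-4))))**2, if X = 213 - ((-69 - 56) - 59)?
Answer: 149004 + 1544*sqrt(2) ≈ 1.5119e+5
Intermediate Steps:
C(r) = sqrt(2)*sqrt(r) (C(r) = sqrt(2*r) = sqrt(2)*sqrt(r))
X = 397 (X = 213 - (-125 - 59) = 213 - 1*(-184) = 213 + 184 = 397)
(X + K(3, C(-1*(-4))))**2 = (397 + (-11 + sqrt(2)*sqrt(-1*(-4))))**2 = (397 + (-11 + sqrt(2)*sqrt(4)))**2 = (397 + (-11 + sqrt(2)*2))**2 = (397 + (-11 + 2*sqrt(2)))**2 = (386 + 2*sqrt(2))**2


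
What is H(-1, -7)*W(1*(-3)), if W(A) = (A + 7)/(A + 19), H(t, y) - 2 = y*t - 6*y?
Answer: 51/4 ≈ 12.750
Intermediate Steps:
H(t, y) = 2 - 6*y + t*y (H(t, y) = 2 + (y*t - 6*y) = 2 + (t*y - 6*y) = 2 + (-6*y + t*y) = 2 - 6*y + t*y)
W(A) = (7 + A)/(19 + A)
H(-1, -7)*W(1*(-3)) = (2 - 6*(-7) - 1*(-7))*((7 + 1*(-3))/(19 + 1*(-3))) = (2 + 42 + 7)*((7 - 3)/(19 - 3)) = 51*(4/16) = 51*((1/16)*4) = 51*(¼) = 51/4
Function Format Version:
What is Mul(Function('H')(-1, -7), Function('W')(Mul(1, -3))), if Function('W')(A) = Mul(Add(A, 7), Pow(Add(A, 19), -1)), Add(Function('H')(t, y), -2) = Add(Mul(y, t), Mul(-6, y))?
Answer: Rational(51, 4) ≈ 12.750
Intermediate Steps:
Function('H')(t, y) = Add(2, Mul(-6, y), Mul(t, y)) (Function('H')(t, y) = Add(2, Add(Mul(y, t), Mul(-6, y))) = Add(2, Add(Mul(t, y), Mul(-6, y))) = Add(2, Add(Mul(-6, y), Mul(t, y))) = Add(2, Mul(-6, y), Mul(t, y)))
Function('W')(A) = Mul(Pow(Add(19, A), -1), Add(7, A)) (Function('W')(A) = Mul(Add(7, A), Pow(Add(19, A), -1)) = Mul(Pow(Add(19, A), -1), Add(7, A)))
Mul(Function('H')(-1, -7), Function('W')(Mul(1, -3))) = Mul(Add(2, Mul(-6, -7), Mul(-1, -7)), Mul(Pow(Add(19, Mul(1, -3)), -1), Add(7, Mul(1, -3)))) = Mul(Add(2, 42, 7), Mul(Pow(Add(19, -3), -1), Add(7, -3))) = Mul(51, Mul(Pow(16, -1), 4)) = Mul(51, Mul(Rational(1, 16), 4)) = Mul(51, Rational(1, 4)) = Rational(51, 4)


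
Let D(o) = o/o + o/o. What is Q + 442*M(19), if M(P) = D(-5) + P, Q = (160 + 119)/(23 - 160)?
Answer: 1271355/137 ≈ 9280.0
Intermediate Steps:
D(o) = 2 (D(o) = 1 + 1 = 2)
Q = -279/137 (Q = 279/(-137) = 279*(-1/137) = -279/137 ≈ -2.0365)
M(P) = 2 + P
Q + 442*M(19) = -279/137 + 442*(2 + 19) = -279/137 + 442*21 = -279/137 + 9282 = 1271355/137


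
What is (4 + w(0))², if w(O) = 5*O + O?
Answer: 16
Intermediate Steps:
w(O) = 6*O
(4 + w(0))² = (4 + 6*0)² = (4 + 0)² = 4² = 16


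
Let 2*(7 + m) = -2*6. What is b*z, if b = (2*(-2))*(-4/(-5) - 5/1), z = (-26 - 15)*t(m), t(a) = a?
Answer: 44772/5 ≈ 8954.4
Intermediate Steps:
m = -13 (m = -7 + (-2*6)/2 = -7 + (½)*(-12) = -7 - 6 = -13)
z = 533 (z = (-26 - 15)*(-13) = -41*(-13) = 533)
b = 84/5 (b = -4*(-4*(-⅕) - 5*1) = -4*(⅘ - 5) = -4*(-21/5) = 84/5 ≈ 16.800)
b*z = (84/5)*533 = 44772/5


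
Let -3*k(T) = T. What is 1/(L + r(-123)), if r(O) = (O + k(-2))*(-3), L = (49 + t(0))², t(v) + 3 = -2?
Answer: 1/2303 ≈ 0.00043422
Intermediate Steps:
t(v) = -5 (t(v) = -3 - 2 = -5)
k(T) = -T/3
L = 1936 (L = (49 - 5)² = 44² = 1936)
r(O) = -2 - 3*O (r(O) = (O - ⅓*(-2))*(-3) = (O + ⅔)*(-3) = (⅔ + O)*(-3) = -2 - 3*O)
1/(L + r(-123)) = 1/(1936 + (-2 - 3*(-123))) = 1/(1936 + (-2 + 369)) = 1/(1936 + 367) = 1/2303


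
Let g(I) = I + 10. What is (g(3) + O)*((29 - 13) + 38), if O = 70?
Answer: 4482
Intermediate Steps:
g(I) = 10 + I
(g(3) + O)*((29 - 13) + 38) = ((10 + 3) + 70)*((29 - 13) + 38) = (13 + 70)*(16 + 38) = 83*54 = 4482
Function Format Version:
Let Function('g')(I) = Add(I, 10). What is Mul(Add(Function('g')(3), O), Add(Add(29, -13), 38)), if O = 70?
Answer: 4482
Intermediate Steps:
Function('g')(I) = Add(10, I)
Mul(Add(Function('g')(3), O), Add(Add(29, -13), 38)) = Mul(Add(Add(10, 3), 70), Add(Add(29, -13), 38)) = Mul(Add(13, 70), Add(16, 38)) = Mul(83, 54) = 4482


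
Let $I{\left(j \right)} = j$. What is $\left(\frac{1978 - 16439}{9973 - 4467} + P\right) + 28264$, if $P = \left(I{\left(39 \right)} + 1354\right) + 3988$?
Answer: $\frac{185234909}{5506} \approx 33642.0$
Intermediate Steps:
$P = 5381$ ($P = \left(39 + 1354\right) + 3988 = 1393 + 3988 = 5381$)
$\left(\frac{1978 - 16439}{9973 - 4467} + P\right) + 28264 = \left(\frac{1978 - 16439}{9973 - 4467} + 5381\right) + 28264 = \left(- \frac{14461}{5506} + 5381\right) + 28264 = \frac{29613325}{5506} + 28264 = \frac{185234909}{5506}$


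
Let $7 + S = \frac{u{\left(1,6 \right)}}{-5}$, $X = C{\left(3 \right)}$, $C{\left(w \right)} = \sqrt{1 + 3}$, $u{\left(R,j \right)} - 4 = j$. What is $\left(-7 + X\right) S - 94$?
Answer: $-49$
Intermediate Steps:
$u{\left(R,j \right)} = 4 + j$
$C{\left(w \right)} = 2$ ($C{\left(w \right)} = \sqrt{4} = 2$)
$X = 2$
$S = -9$ ($S = -7 + \frac{4 + 6}{-5} = -7 + 10 \left(- \frac{1}{5}\right) = -7 - 2 = -9$)
$\left(-7 + X\right) S - 94 = \left(-7 + 2\right) \left(-9\right) - 94 = \left(-5\right) \left(-9\right) - 94 = 45 - 94 = -49$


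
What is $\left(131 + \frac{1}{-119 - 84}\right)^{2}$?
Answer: $\frac{707134464}{41209} \approx 17160.0$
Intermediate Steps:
$\left(131 + \frac{1}{-119 - 84}\right)^{2} = \left(131 + \frac{1}{-203}\right)^{2} = \left(131 - \frac{1}{203}\right)^{2} = \left(\frac{26592}{203}\right)^{2} = \frac{707134464}{41209}$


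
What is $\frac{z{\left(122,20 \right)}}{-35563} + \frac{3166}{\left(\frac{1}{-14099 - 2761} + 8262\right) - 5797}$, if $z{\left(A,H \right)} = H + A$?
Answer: $\frac{1892407336222}{1477994688137} \approx 1.2804$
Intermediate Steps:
$z{\left(A,H \right)} = A + H$
$\frac{z{\left(122,20 \right)}}{-35563} + \frac{3166}{\left(\frac{1}{-14099 - 2761} + 8262\right) - 5797} = \frac{122 + 20}{-35563} + \frac{3166}{\left(\frac{1}{-14099 - 2761} + 8262\right) - 5797} = 142 \left(- \frac{1}{35563}\right) + \frac{3166}{\left(\frac{1}{-16860} + 8262\right) - 5797} = - \frac{142}{35563} + \frac{3166}{\left(- \frac{1}{16860} + 8262\right) - 5797} = - \frac{142}{35563} + \frac{3166}{\frac{139297319}{16860} - 5797} = - \frac{142}{35563} + \frac{3166}{\frac{41559899}{16860}} = - \frac{142}{35563} + 3166 \cdot \frac{16860}{41559899} = - \frac{142}{35563} + \frac{53378760}{41559899} = \frac{1892407336222}{1477994688137}$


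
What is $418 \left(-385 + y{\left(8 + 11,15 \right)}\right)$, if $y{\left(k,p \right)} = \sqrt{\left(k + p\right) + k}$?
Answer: $-160930 + 418 \sqrt{53} \approx -1.5789 \cdot 10^{5}$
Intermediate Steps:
$y{\left(k,p \right)} = \sqrt{p + 2 k}$
$418 \left(-385 + y{\left(8 + 11,15 \right)}\right) = 418 \left(-385 + \sqrt{15 + 2 \left(8 + 11\right)}\right) = 418 \left(-385 + \sqrt{15 + 2 \cdot 19}\right) = 418 \left(-385 + \sqrt{15 + 38}\right) = 418 \left(-385 + \sqrt{53}\right) = -160930 + 418 \sqrt{53}$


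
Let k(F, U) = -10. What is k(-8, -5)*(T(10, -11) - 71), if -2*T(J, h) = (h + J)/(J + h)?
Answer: 715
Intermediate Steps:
T(J, h) = -½ (T(J, h) = -(h + J)/(2*(J + h)) = -(J + h)/(2*(J + h)) = -½*1 = -½)
k(-8, -5)*(T(10, -11) - 71) = -10*(-½ - 71) = -10*(-143/2) = 715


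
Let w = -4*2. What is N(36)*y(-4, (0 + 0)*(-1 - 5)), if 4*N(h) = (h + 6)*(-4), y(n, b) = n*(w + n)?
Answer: -2016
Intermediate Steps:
w = -8
y(n, b) = n*(-8 + n)
N(h) = -6 - h (N(h) = ((h + 6)*(-4))/4 = ((6 + h)*(-4))/4 = (-24 - 4*h)/4 = -6 - h)
N(36)*y(-4, (0 + 0)*(-1 - 5)) = (-6 - 1*36)*(-4*(-8 - 4)) = (-6 - 36)*(-4*(-12)) = -42*48 = -2016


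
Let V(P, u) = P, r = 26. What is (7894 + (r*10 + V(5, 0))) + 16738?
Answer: 24897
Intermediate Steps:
(7894 + (r*10 + V(5, 0))) + 16738 = (7894 + (26*10 + 5)) + 16738 = (7894 + (260 + 5)) + 16738 = (7894 + 265) + 16738 = 8159 + 16738 = 24897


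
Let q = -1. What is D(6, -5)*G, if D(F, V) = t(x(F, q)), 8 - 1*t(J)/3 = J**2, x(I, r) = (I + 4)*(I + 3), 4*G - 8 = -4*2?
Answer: 0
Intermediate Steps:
G = 0 (G = 2 + (-4*2)/4 = 2 + (1/4)*(-8) = 2 - 2 = 0)
x(I, r) = (3 + I)*(4 + I) (x(I, r) = (4 + I)*(3 + I) = (3 + I)*(4 + I))
t(J) = 24 - 3*J**2
D(F, V) = 24 - 3*(12 + F**2 + 7*F)**2
D(6, -5)*G = (24 - 3*(12 + 6**2 + 7*6)**2)*0 = (24 - 3*(12 + 36 + 42)**2)*0 = (24 - 3*90**2)*0 = (24 - 3*8100)*0 = (24 - 24300)*0 = -24276*0 = 0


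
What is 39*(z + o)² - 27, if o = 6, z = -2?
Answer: 597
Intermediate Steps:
39*(z + o)² - 27 = 39*(-2 + 6)² - 27 = 39*4² - 27 = 39*16 - 27 = 624 - 27 = 597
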